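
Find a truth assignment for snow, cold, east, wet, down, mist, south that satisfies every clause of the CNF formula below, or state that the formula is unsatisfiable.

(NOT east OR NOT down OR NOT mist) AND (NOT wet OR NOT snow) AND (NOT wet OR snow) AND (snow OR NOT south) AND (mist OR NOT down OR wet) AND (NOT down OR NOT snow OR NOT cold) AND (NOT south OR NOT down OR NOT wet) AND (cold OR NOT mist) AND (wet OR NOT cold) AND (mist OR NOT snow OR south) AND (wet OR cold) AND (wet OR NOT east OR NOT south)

Case wet = false:
(NOT cold) alone gives cold = false.
Now (cold) is unsatisfied and unit — conflict.
That branch fails; take wet = true instead.
(NOT snow) alone gives snow = false.
Now (snow) is unsatisfied and unit — conflict.
Both values of wet lead to a conflict.

UNSATISFIABLE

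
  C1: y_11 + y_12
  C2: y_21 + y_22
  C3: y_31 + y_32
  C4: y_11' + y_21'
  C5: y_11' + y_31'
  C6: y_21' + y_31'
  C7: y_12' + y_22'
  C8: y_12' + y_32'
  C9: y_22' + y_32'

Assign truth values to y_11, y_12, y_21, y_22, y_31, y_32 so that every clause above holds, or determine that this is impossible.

UNSATISFIABLE

Case y_11 = 1:
From the singleton clause (y_21'), y_21 = 0.
From the singleton clause (y_22), y_22 = 1.
From the singleton clause (y_31'), y_31 = 0.
From the singleton clause (y_32), y_32 = 1.
Now (y_32') is unsatisfied and unit — conflict.
Backtrack on y_11: now try y_11 = 0.
From the singleton clause (y_12), y_12 = 1.
From the singleton clause (y_22'), y_22 = 0.
From the singleton clause (y_21), y_21 = 1.
From the singleton clause (y_31'), y_31 = 0.
From the singleton clause (y_32), y_32 = 1.
Now (y_32') is unsatisfied and unit — conflict.
Both values of y_11 lead to a conflict.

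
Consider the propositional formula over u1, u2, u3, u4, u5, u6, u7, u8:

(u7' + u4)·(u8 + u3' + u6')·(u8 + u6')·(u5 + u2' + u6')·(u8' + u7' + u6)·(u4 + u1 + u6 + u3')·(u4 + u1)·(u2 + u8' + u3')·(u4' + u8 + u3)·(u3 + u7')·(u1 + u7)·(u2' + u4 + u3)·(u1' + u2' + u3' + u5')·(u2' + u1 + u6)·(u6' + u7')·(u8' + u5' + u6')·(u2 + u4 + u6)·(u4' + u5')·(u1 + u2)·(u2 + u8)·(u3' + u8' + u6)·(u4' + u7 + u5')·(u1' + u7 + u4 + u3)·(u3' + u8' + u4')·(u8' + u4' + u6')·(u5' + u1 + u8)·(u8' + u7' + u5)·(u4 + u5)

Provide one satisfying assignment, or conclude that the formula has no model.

Case u7 = 1:
The clause (u4) is unit, so u4 = 1.
The clause (u3) is unit, so u3 = 1.
The clause (u6') is unit, so u6 = 0.
The clause (u8') is unit, so u8 = 0.
The clause (u5') is unit, so u5 = 0.
The clause (u2) is unit, so u2 = 1.
The clause (u1) is unit, so u1 = 1.
All clauses are satisfied.

u1=1, u2=1, u3=1, u4=1, u5=0, u6=0, u7=1, u8=0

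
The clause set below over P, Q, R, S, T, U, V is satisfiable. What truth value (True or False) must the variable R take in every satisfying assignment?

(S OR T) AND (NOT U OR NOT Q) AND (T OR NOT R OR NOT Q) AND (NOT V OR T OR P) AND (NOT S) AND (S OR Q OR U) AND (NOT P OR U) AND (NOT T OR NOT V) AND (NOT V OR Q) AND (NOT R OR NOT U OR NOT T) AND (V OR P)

False

Suppose R = true.
Unit clause (NOT S) forces S = false.
Unit clause (T) forces T = true.
Unit clause (NOT V) forces V = false.
Unit clause (NOT U) forces U = false.
Unit clause (Q) forces Q = true.
Unit clause (NOT P) forces P = false.
That conflicts with the unit clause (P).
So every satisfying assignment has R = False.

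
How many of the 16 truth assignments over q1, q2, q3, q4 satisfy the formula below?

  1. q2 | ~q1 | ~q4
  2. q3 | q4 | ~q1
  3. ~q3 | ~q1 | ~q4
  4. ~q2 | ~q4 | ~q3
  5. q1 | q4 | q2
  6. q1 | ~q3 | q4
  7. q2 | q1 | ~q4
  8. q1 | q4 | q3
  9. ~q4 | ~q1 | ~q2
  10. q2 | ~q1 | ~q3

There are 2^4 = 16 truth assignments over (q1, q2, q3, q4).
Split on q3. With q3 = 1, the clauses containing q3 are satisfied and ~q3 drops from the rest; 1 of the 2^3 = 8 assignments to the other variables satisfy what remains.
With q3 = 0, by the same count on the reduced clause set, 1 assignment works.
(One model: q1=F, q2=T, q3=F, q4=T.)
Total: 1 + 1 = 2.

2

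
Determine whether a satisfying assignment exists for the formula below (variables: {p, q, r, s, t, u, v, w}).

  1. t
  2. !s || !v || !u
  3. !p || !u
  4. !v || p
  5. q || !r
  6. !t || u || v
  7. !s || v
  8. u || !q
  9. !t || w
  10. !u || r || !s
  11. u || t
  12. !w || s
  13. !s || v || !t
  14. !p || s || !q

Satisfiable

Unit clause (t) forces t = true.
Unit clause (w) forces w = true.
Unit clause (s) forces s = true.
Unit clause (v) forces v = true.
Unit clause (!u) forces u = false.
Unit clause (p) forces p = true.
Unit clause (!q) forces q = false.
Unit clause (!r) forces r = false.
Every clause now holds.
A satisfying assignment: p=true; q=false; r=false; s=true; t=true; u=false; v=true; w=true.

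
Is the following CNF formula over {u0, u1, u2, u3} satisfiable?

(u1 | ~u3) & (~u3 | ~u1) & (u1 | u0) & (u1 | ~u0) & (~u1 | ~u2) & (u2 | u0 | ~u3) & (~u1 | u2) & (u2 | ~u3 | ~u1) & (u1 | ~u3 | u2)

Unsatisfiable

Suppose u1 = 1.
From the singleton clause (~u3), u3 = 0.
From the singleton clause (~u2), u2 = 0.
That conflicts with the unit clause (u2).
Undo u1 and try u1 = 0.
From the singleton clause (~u3), u3 = 0.
From the singleton clause (u0), u0 = 1.
That conflicts with the unit clause (~u0).
Either choice for u1 ends in contradiction.
No assignment satisfies every clause.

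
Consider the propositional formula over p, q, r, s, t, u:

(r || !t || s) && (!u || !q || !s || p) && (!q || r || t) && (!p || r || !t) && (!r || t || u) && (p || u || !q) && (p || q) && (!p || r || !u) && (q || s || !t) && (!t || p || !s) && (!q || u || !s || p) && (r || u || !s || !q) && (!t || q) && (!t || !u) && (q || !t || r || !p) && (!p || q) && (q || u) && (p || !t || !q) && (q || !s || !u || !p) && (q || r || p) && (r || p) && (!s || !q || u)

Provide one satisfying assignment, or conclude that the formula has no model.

Suppose p = true.
(q) alone gives q = true.
Suppose r = true.
Suppose t = true.
(!u) alone gives u = false.
(!s) alone gives s = false.
This assignment satisfies each clause.

p ↦ true,  q ↦ true,  r ↦ true,  s ↦ false,  t ↦ true,  u ↦ false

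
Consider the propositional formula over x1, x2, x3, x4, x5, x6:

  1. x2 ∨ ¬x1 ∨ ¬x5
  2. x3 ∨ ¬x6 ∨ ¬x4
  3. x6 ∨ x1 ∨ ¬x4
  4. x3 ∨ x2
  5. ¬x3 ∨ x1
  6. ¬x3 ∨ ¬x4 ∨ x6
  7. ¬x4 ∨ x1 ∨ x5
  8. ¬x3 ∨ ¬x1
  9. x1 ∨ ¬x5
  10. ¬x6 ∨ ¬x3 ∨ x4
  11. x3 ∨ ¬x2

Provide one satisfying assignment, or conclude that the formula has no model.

UNSATISFIABLE

Case x3 = True:
Unit clause (x1) forces x1 = True.
Now (¬x1) is unsatisfied and unit — conflict.
Undo x3 and try x3 = False.
Unit clause (x2) forces x2 = True.
Now (¬x2) is unsatisfied and unit — conflict.
Neither x3 = True nor x3 = False works.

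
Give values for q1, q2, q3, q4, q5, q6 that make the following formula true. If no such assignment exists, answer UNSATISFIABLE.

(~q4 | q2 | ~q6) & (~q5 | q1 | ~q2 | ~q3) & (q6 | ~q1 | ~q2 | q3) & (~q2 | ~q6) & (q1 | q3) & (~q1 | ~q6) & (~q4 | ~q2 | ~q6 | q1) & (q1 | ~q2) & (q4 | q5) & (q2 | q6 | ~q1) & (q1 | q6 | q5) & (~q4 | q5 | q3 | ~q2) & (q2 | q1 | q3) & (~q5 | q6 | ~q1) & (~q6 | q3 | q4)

q1: 0,  q2: 0,  q3: 1,  q4: 0,  q5: 1,  q6: 0

Branch on q2: set q2 = 0.
Branch on q4: set q4 = 0.
(q5) alone gives q5 = 1.
Branch on q1: set q1 = 0.
(q3) alone gives q3 = 1.
No clause remains; q6 is free.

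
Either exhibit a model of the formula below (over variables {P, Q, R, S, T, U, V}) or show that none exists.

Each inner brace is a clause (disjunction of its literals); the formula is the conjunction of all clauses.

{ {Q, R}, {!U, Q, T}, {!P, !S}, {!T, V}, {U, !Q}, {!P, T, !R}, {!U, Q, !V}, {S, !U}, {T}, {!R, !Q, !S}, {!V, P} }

P ↦ true; Q ↦ false; R ↦ true; S ↦ false; T ↦ true; U ↦ false; V ↦ true

The clause (T) is unit, so T = true.
The clause (V) is unit, so V = true.
The clause (P) is unit, so P = true.
The clause (!S) is unit, so S = false.
The clause (!U) is unit, so U = false.
The clause (!Q) is unit, so Q = false.
The clause (R) is unit, so R = true.
Every clause now holds.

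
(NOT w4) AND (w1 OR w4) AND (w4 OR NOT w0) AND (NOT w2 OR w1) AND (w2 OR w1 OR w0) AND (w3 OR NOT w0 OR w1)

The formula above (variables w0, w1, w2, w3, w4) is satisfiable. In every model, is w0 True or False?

False

Suppose w0 = true.
The clause (NOT w4) is unit, so w4 = false.
That conflicts with the unit clause (w4).
So every satisfying assignment has w0 = False.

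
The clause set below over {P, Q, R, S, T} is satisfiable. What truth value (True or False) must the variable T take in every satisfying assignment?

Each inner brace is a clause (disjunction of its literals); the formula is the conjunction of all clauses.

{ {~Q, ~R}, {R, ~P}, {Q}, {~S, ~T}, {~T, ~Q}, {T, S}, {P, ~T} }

False

Suppose T = 1.
From the singleton clause (Q), Q = 1.
But (~Q) is also a unit clause — contradiction.
So every satisfying assignment has T = False.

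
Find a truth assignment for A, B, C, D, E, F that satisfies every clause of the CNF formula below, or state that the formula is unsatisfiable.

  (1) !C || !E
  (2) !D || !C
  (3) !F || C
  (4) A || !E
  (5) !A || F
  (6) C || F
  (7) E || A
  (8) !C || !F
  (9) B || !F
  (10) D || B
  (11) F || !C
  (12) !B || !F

Case C = false:
The clause (!F) is unit, so F = false.
Now (F) is unsatisfied and unit — conflict.
That branch fails; take C = true instead.
The clause (!E) is unit, so E = false.
The clause (!D) is unit, so D = false.
The clause (A) is unit, so A = true.
The clause (F) is unit, so F = true.
Now (!F) is unsatisfied and unit — conflict.
Either choice for C ends in contradiction.

UNSATISFIABLE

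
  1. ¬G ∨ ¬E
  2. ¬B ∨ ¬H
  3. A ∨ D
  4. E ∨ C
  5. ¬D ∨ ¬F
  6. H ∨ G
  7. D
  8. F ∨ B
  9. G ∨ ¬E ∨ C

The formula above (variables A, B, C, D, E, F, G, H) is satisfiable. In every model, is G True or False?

Suppose G = False.
From the singleton clause (H), H = True.
From the singleton clause (¬B), B = False.
From the singleton clause (D), D = True.
From the singleton clause (¬F), F = False.
But (F) is also a unit clause — contradiction.
So every satisfying assignment has G = True.

True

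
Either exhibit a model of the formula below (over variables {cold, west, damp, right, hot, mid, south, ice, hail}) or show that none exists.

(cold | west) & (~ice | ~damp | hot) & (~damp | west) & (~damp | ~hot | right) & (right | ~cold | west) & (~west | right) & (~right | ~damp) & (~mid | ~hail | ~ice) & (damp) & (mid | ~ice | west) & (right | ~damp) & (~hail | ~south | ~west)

Unit clause (damp) forces damp = 1.
Unit clause (west) forces west = 1.
Unit clause (right) forces right = 1.
Now (~right) is unsatisfied and unit — conflict.

UNSATISFIABLE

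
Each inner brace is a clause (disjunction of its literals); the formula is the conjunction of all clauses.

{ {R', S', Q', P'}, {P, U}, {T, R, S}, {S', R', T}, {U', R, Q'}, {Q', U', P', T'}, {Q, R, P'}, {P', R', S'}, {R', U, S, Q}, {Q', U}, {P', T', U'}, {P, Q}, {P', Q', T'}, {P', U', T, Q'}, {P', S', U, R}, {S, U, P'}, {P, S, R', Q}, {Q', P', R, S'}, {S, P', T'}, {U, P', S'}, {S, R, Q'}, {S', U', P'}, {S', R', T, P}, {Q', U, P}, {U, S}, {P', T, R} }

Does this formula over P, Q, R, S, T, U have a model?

Yes, satisfiable

Try P = 0.
The clause (U) is unit, so U = 1.
The clause (Q) is unit, so Q = 1.
The clause (R) is unit, so R = 1.
Try S = 1.
The clause (T) is unit, so T = 1.
Every clause now holds.
A satisfying assignment: P: 0,  Q: 1,  R: 1,  S: 1,  T: 1,  U: 1.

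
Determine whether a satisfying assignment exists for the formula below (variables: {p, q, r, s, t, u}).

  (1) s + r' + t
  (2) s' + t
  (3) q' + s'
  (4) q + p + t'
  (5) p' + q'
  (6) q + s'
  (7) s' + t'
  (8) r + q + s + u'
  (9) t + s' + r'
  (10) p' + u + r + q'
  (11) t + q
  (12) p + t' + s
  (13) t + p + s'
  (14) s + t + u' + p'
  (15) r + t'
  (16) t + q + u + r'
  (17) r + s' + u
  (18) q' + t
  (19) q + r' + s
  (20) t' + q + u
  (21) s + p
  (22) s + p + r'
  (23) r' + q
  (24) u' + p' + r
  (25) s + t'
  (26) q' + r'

No

Case s = 0:
The clause (p) is unit, so p = 1.
The clause (q') is unit, so q = 0.
The clause (t) is unit, so t = 1.
But (t') is also a unit clause — contradiction.
Backtrack on s: now try s = 1.
The clause (t) is unit, so t = 1.
But (t') is also a unit clause — contradiction.
Either choice for s ends in contradiction.
No assignment satisfies every clause.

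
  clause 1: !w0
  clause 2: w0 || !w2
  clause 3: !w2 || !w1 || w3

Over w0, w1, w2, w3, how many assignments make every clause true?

There are 2^4 = 16 truth assignments over (w0, w1, w2, w3).
Check each against the 3 clauses (columns in the order w0, w1, w2, w3):
  F F F F  ✓ satisfies all
  F F F T  ✓ satisfies all
  F F T F  ✗ fails (w0 || !w2)
  F F T T  ✗ fails (w0 || !w2)
  F T F F  ✓ satisfies all
  F T F T  ✓ satisfies all
  F T T F  ✗ fails (w0 || !w2)
  F T T T  ✗ fails (w0 || !w2)
  T F F F  ✗ fails (!w0)
  T F F T  ✗ fails (!w0)
  T F T F  ✗ fails (!w0)
  T F T T  ✗ fails (!w0)
  T T F F  ✗ fails (!w0)
  T T F T  ✗ fails (!w0)
  T T T F  ✗ fails (!w0)
  T T T T  ✗ fails (!w0)
4 of the 16 rows are models.

4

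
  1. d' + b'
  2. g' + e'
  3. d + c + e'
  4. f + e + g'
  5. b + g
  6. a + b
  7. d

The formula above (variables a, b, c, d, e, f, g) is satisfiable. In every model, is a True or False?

True

Suppose a = 0.
From the singleton clause (b), b = 1.
From the singleton clause (d'), d = 0.
That conflicts with the unit clause (d).
So every satisfying assignment has a = True.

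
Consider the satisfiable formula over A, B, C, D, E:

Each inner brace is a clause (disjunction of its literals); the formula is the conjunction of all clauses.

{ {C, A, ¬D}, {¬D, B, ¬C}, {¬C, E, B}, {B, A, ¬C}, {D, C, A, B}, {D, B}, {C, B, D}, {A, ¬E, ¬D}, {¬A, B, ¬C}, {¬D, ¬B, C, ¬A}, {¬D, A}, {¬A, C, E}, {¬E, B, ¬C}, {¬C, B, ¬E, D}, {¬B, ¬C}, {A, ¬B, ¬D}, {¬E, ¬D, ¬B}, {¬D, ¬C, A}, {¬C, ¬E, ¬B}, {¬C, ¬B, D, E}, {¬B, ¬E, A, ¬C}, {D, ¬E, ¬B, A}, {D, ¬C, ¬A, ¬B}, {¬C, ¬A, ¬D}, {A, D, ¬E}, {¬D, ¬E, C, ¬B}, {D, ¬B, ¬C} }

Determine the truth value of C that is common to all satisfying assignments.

False

Suppose C = True.
From the singleton clause (¬B), B = False.
From the singleton clause (¬D), D = False.
Now (D) is unsatisfied and unit — conflict.
So every satisfying assignment has C = False.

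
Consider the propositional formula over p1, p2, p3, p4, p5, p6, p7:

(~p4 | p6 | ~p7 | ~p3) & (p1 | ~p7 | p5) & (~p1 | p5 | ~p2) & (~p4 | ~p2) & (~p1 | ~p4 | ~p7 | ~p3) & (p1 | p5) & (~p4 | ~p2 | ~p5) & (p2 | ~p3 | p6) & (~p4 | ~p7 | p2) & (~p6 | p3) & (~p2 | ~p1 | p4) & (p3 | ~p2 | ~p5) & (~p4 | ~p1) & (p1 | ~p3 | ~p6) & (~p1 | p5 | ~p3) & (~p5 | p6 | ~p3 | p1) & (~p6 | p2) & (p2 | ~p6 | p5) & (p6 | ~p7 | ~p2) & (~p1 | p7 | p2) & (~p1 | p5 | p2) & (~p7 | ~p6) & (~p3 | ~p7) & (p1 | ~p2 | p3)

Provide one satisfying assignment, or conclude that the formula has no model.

p1 ↦ 0,  p2 ↦ 0,  p3 ↦ 0,  p4 ↦ 1,  p5 ↦ 1,  p6 ↦ 0,  p7 ↦ 0

Suppose p4 = 1.
Unit clause (~p2) forces p2 = 0.
Unit clause (~p7) forces p7 = 0.
Unit clause (~p1) forces p1 = 0.
Unit clause (p5) forces p5 = 1.
Unit clause (~p6) forces p6 = 0.
Unit clause (~p3) forces p3 = 0.
This assignment satisfies each clause.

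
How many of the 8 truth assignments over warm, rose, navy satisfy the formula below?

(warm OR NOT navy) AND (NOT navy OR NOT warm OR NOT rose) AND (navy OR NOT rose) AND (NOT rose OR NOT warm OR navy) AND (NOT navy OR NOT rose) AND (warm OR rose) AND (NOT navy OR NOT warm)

1

There are 2^3 = 8 truth assignments over (warm, rose, navy).
Check each against the 7 clauses (columns in the order warm, rose, navy):
  F F F  ✗ fails (warm OR rose)
  F F T  ✗ fails (warm OR NOT navy)
  F T F  ✗ fails (navy OR NOT rose)
  F T T  ✗ fails (warm OR NOT navy)
  T F F  ✓ satisfies all
  T F T  ✗ fails (NOT navy OR NOT warm)
  T T F  ✗ fails (navy OR NOT rose)
  T T T  ✗ fails (NOT navy OR NOT warm OR NOT rose)
1 of the 8 rows is a model.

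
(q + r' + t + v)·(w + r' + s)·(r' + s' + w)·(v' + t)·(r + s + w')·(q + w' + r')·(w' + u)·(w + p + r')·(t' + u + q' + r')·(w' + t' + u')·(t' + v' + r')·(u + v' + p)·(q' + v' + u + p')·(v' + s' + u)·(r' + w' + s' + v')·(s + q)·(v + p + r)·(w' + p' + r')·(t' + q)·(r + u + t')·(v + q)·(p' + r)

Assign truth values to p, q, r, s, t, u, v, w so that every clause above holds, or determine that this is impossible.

p: 0, q: 1, r: 0, s: 1, t: 1, u: 1, v: 1, w: 0

Case v = 1:
From the singleton clause (t), t = 1.
From the singleton clause (r'), r = 0.
From the singleton clause (q), q = 1.
From the singleton clause (u), u = 1.
From the singleton clause (w'), w = 0.
From the singleton clause (p'), p = 0.
All clauses hold; s can take either value.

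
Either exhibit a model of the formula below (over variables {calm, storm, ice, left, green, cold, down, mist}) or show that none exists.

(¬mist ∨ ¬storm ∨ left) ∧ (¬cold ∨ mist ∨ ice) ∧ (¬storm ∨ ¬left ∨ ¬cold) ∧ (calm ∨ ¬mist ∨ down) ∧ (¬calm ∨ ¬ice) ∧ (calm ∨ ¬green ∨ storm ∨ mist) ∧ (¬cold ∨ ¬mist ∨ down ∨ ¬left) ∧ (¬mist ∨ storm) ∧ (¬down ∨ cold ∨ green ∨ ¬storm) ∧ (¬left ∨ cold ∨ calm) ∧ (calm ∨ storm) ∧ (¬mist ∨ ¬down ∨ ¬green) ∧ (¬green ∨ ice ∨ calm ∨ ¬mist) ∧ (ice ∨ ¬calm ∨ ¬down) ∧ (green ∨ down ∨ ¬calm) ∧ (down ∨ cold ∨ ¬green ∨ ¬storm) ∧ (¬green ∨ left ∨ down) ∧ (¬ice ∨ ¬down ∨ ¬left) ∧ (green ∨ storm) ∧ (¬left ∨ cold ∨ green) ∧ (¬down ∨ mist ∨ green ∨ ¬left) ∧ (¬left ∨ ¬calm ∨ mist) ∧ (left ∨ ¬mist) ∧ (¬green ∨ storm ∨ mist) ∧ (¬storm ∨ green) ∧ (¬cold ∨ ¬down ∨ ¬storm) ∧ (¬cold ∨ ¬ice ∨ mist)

calm ↦ False, storm ↦ True, ice ↦ False, left ↦ False, green ↦ True, cold ↦ False, down ↦ True, mist ↦ False

Case calm = False:
Unit clause (storm) forces storm = True.
Unit clause (green) forces green = True.
Case mist = False:
Case cold = False:
Unit clause (¬left) forces left = False.
Unit clause (down) forces down = True.
Every clause is now satisfied; ice is unconstrained.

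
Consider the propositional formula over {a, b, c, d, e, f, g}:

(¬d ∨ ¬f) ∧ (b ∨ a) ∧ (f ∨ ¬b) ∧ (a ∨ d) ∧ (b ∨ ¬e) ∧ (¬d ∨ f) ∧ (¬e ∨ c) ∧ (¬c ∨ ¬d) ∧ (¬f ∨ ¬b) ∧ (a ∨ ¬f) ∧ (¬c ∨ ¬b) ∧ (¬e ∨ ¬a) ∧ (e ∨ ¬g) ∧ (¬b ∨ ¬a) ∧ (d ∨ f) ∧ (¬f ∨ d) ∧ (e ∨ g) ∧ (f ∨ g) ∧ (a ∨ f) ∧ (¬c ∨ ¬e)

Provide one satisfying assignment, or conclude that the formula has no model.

UNSATISFIABLE

Case d = False:
The clause (a) is unit, so a = True.
The clause (¬e) is unit, so e = False.
The clause (¬g) is unit, so g = False.
Now (g) is unsatisfied and unit — conflict.
Backtrack on d: now try d = True.
The clause (¬f) is unit, so f = False.
Now (f) is unsatisfied and unit — conflict.
Both values of d lead to a conflict.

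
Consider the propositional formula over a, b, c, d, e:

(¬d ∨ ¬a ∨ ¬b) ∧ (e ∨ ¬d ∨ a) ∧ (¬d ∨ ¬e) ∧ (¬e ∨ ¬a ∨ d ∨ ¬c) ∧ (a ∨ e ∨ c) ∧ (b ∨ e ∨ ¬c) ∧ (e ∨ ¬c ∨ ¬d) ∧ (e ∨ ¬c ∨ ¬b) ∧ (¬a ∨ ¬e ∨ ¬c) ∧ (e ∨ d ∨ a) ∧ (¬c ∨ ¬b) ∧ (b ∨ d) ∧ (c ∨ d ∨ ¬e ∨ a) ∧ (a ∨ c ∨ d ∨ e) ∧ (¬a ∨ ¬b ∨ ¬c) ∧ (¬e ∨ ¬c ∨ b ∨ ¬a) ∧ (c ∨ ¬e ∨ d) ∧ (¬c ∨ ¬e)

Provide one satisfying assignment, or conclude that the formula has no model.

Suppose d = False.
(b) alone gives b = True.
(¬c) alone gives c = False.
(¬e) alone gives e = False.
(a) alone gives a = True.
All clauses are satisfied.

a ↦ True,  b ↦ True,  c ↦ False,  d ↦ False,  e ↦ False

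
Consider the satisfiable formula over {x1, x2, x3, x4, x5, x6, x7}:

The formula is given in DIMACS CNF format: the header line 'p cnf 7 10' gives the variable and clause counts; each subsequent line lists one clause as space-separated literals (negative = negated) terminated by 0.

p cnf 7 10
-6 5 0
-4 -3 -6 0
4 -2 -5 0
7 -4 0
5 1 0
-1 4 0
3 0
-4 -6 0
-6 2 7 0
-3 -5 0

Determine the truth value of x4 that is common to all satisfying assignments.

Suppose x4 = False.
From the singleton clause (¬x1), x1 = False.
From the singleton clause (x5), x5 = True.
From the singleton clause (¬x2), x2 = False.
From the singleton clause (x3), x3 = True.
That conflicts with the unit clause (¬x3).
So every satisfying assignment has x4 = True.

True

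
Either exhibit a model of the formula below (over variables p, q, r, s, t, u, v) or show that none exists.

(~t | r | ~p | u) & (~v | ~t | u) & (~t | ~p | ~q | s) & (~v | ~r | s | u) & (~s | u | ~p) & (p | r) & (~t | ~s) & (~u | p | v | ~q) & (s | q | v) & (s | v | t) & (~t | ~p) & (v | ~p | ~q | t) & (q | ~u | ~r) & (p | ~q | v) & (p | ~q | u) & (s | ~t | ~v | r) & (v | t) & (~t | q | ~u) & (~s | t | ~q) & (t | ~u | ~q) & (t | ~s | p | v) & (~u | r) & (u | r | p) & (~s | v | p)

Try p = 1.
From the singleton clause (~t), t = 0.
From the singleton clause (v), v = 1.
Try s = 0.
Try r = 0.
From the singleton clause (~u), u = 0.
No clause remains; q is free.

p=1,  q=1,  r=0,  s=0,  t=0,  u=0,  v=1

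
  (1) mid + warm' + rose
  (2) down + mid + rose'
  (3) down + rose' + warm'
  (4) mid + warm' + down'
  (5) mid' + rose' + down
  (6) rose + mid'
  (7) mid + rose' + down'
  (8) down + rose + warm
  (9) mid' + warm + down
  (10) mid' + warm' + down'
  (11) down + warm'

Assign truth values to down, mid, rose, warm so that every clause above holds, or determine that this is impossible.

Try rose = 0.
From the singleton clause (mid'), mid = 0.
From the singleton clause (warm'), warm = 0.
From the singleton clause (down), down = 1.
This assignment satisfies each clause.

down ↦ 1; mid ↦ 0; rose ↦ 0; warm ↦ 0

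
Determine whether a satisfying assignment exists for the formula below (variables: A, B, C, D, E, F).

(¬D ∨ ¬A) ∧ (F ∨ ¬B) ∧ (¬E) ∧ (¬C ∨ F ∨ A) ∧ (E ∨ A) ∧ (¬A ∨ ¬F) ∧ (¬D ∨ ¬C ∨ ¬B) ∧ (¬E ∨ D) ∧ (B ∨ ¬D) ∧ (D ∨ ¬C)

Yes

Unit clause (¬E) forces E = False.
Unit clause (A) forces A = True.
Unit clause (¬D) forces D = False.
Unit clause (¬F) forces F = False.
Unit clause (¬B) forces B = False.
Unit clause (¬C) forces C = False.
This assignment satisfies each clause.
A satisfying assignment: A: True, B: False, C: False, D: False, E: False, F: False.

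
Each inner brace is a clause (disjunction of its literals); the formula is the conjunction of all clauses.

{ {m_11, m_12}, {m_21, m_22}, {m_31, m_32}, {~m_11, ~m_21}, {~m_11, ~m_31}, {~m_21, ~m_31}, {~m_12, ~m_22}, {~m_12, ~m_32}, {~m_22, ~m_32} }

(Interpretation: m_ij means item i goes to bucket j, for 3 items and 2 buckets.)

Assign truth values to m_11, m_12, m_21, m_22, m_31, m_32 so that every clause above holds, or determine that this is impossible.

Try m_11 = 1.
The clause (~m_21) is unit, so m_21 = 0.
The clause (m_22) is unit, so m_22 = 1.
The clause (~m_31) is unit, so m_31 = 0.
The clause (m_32) is unit, so m_32 = 1.
But (~m_32) is also a unit clause — contradiction.
So m_11 must be the other value — set m_11 = 0.
The clause (m_12) is unit, so m_12 = 1.
The clause (~m_22) is unit, so m_22 = 0.
The clause (m_21) is unit, so m_21 = 1.
The clause (~m_31) is unit, so m_31 = 0.
The clause (m_32) is unit, so m_32 = 1.
But (~m_32) is also a unit clause — contradiction.
Both values of m_11 lead to a conflict.

UNSATISFIABLE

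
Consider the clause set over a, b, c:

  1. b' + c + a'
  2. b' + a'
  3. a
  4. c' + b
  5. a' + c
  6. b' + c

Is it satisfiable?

(a) alone gives a = 1.
(b') alone gives b = 0.
(c') alone gives c = 0.
But (c) is also a unit clause — contradiction.
No assignment satisfies every clause.

No, unsatisfiable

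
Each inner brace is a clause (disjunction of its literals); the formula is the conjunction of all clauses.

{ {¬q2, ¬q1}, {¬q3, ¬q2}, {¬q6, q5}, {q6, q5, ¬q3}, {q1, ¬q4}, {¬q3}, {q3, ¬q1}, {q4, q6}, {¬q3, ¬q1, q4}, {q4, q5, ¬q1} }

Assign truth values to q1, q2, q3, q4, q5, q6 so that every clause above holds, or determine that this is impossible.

From the singleton clause (¬q3), q3 = False.
From the singleton clause (¬q1), q1 = False.
From the singleton clause (¬q4), q4 = False.
From the singleton clause (q6), q6 = True.
From the singleton clause (q5), q5 = True.
All clauses hold; q2 can take either value.

q1 ↦ False,  q2 ↦ False,  q3 ↦ False,  q4 ↦ False,  q5 ↦ True,  q6 ↦ True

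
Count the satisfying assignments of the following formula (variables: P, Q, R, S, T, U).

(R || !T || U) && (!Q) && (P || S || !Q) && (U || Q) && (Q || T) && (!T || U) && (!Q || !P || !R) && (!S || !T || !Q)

8

There are 2^6 = 64 truth assignments over (P, Q, R, S, T, U).
Split on R. With R = true, the clauses containing R are satisfied and !R drops from the rest; 4 of the 2^5 = 32 assignments to the other variables satisfy what remains.
With R = false, by the same count on the reduced clause set, 4 assignments work.
Total: 4 + 4 = 8.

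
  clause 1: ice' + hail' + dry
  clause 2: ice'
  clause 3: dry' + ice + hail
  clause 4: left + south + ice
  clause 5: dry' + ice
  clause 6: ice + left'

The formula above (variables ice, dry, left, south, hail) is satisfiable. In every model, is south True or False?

True

Suppose south = 0.
(ice') alone gives ice = 0.
(left) alone gives left = 1.
Now (left') is unsatisfied and unit — conflict.
So every satisfying assignment has south = True.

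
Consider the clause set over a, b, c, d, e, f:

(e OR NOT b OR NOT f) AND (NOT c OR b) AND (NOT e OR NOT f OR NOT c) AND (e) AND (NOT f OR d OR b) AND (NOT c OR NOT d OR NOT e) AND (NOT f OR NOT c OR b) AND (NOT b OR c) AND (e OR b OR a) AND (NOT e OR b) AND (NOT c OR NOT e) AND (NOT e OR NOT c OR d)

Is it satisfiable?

No

From the singleton clause (e), e = true.
From the singleton clause (b), b = true.
From the singleton clause (c), c = true.
But (NOT c) is also a unit clause — contradiction.
No assignment satisfies every clause.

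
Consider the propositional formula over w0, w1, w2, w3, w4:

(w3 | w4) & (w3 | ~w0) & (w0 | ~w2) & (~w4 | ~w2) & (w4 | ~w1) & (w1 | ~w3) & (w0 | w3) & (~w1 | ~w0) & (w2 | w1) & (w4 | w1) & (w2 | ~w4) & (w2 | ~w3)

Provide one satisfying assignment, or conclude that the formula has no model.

Try w3 = 1.
(w1) alone gives w1 = 1.
(w4) alone gives w4 = 1.
(~w2) alone gives w2 = 0.
But (w2) is also a unit clause — contradiction.
Backtrack on w3: now try w3 = 0.
(w4) alone gives w4 = 1.
(~w0) alone gives w0 = 0.
But (w0) is also a unit clause — contradiction.
Both values of w3 lead to a conflict.

UNSATISFIABLE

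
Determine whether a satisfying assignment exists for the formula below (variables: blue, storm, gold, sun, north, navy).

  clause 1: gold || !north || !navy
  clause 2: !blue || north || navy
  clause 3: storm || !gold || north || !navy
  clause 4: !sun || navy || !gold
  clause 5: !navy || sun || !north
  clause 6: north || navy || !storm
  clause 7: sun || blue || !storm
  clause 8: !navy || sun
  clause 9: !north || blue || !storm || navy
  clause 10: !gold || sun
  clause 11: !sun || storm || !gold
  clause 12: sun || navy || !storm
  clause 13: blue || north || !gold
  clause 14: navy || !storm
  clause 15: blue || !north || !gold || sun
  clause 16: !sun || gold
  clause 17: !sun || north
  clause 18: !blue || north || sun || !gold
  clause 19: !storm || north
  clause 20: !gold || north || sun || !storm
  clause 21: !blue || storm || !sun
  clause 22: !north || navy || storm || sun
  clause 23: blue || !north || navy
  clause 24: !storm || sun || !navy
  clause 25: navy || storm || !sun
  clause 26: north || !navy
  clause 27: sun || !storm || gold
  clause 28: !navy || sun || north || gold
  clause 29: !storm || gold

Yes

Case navy = true:
Unit clause (sun) forces sun = true.
Unit clause (gold) forces gold = true.
Unit clause (storm) forces storm = true.
Unit clause (north) forces north = true.
No clause remains; blue is free.
A satisfying assignment: blue ↦ true; storm ↦ true; gold ↦ true; sun ↦ true; north ↦ true; navy ↦ true.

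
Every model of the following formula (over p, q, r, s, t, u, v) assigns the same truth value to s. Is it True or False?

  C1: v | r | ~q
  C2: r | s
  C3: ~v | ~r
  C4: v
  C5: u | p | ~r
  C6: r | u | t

True

Suppose s = 0.
Unit clause (r) forces r = 1.
Unit clause (~v) forces v = 0.
Now (v) is unsatisfied and unit — conflict.
So every satisfying assignment has s = True.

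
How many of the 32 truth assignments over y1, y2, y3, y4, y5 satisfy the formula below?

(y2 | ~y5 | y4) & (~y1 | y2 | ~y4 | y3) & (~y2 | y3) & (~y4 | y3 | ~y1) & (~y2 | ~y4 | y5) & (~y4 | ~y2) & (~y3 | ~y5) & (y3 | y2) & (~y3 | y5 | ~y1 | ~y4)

5

There are 2^5 = 32 truth assignments over (y1, y2, y3, y4, y5).
Split on y2. With y2 = 1, the clauses containing y2 are satisfied and ~y2 drops from the rest; 2 of the 2^4 = 16 assignments to the other variables satisfy what remains.
With y2 = 0, by the same count on the reduced clause set, 3 assignments work.
Total: 2 + 3 = 5.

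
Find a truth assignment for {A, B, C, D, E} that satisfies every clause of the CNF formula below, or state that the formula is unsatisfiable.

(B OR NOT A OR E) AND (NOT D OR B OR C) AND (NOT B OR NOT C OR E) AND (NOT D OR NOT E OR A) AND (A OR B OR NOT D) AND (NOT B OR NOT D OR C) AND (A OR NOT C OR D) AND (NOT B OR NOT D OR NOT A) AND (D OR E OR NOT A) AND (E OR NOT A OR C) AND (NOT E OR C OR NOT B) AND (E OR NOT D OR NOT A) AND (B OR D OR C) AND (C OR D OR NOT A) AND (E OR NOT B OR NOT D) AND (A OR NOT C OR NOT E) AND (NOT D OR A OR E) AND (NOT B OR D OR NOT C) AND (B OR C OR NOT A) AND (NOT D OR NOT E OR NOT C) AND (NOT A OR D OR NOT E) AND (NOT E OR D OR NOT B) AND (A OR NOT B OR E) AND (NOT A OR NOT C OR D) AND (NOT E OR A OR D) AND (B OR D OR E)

UNSATISFIABLE

Case B = true:
Case C = false:
Unit clause (NOT D) forces D = false.
Unit clause (NOT E) forces E = false.
Unit clause (NOT A) forces A = false.
That conflicts with the unit clause (A).
Backtrack on C: now try C = true.
Unit clause (E) forces E = true.
Unit clause (A) forces A = true.
Unit clause (NOT D) forces D = false.
That conflicts with the unit clause (D).
Neither C = true nor C = false works.
Backtrack on B: now try B = false.
Case A = false:
Unit clause (NOT D) forces D = false.
Unit clause (NOT C) forces C = false.
That conflicts with the unit clause (C).
Backtrack on A: now try A = true.
Unit clause (E) forces E = true.
Unit clause (C) forces C = true.
Unit clause (NOT D) forces D = false.
That conflicts with the unit clause (D).
Neither A = true nor A = false works.
Neither B = true nor B = false works.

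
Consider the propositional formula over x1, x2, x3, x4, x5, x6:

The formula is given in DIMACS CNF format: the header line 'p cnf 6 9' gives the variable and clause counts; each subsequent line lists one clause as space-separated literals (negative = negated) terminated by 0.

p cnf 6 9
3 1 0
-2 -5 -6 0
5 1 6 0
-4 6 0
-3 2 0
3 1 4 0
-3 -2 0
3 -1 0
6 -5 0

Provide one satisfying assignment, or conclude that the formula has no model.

UNSATISFIABLE

Try x3 = True.
Unit clause (x2) forces x2 = True.
Now (¬x2) is unsatisfied and unit — conflict.
Undo x3 and try x3 = False.
Unit clause (x1) forces x1 = True.
Now (¬x1) is unsatisfied and unit — conflict.
Either choice for x3 ends in contradiction.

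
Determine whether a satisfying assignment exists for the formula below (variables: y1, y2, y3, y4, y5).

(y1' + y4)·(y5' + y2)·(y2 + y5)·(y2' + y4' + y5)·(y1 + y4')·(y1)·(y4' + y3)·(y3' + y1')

No

(y1) alone gives y1 = 1.
(y4) alone gives y4 = 1.
(y3) alone gives y3 = 1.
That conflicts with the unit clause (y3').
No assignment satisfies every clause.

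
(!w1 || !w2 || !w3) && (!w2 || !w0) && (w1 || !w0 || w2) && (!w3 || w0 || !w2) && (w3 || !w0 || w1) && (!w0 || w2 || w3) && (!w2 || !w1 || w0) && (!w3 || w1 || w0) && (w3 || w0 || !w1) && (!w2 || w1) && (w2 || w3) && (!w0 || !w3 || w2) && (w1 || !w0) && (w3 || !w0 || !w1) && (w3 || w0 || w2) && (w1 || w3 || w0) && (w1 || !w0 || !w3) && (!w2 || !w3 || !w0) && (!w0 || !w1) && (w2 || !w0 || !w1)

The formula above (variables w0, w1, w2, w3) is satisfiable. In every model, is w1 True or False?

Suppose w1 = false.
Unit clause (!w2) forces w2 = false.
Unit clause (!w0) forces w0 = false.
Unit clause (!w3) forces w3 = false.
But (w3) is also a unit clause — contradiction.
So every satisfying assignment has w1 = True.

True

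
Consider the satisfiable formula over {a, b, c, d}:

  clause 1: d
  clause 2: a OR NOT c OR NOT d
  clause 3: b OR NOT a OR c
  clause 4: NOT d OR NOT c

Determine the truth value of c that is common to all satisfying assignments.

False

Suppose c = true.
(d) alone gives d = true.
Now (NOT d) is unsatisfied and unit — conflict.
So every satisfying assignment has c = False.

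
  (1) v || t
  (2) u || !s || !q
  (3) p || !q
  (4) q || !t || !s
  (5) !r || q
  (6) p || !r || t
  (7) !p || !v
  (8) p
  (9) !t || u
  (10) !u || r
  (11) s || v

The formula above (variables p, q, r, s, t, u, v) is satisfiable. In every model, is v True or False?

Suppose v = true.
From the singleton clause (!p), p = false.
That conflicts with the unit clause (p).
So every satisfying assignment has v = False.

False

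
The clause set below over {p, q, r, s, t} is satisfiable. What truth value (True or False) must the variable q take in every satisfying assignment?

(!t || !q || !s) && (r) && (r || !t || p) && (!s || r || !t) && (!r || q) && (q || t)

True

Suppose q = false.
From the singleton clause (r), r = true.
But (!r) is also a unit clause — contradiction.
So every satisfying assignment has q = True.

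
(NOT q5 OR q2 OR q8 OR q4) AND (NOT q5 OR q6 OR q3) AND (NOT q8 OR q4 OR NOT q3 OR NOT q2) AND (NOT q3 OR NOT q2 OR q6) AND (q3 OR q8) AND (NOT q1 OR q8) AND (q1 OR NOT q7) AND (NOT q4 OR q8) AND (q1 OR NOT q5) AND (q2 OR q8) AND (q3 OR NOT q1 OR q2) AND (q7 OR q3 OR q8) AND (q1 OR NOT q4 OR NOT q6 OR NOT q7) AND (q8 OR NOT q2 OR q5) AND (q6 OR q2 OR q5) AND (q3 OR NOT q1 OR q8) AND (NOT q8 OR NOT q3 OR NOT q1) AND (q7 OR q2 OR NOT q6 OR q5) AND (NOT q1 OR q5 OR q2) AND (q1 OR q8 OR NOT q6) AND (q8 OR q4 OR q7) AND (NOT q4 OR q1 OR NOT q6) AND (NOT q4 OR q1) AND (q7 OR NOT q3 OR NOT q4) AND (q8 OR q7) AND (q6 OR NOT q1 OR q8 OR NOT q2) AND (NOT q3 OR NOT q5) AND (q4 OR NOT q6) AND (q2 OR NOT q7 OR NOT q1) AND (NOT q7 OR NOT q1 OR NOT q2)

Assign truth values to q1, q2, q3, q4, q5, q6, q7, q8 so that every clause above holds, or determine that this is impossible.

Branch on q3: set q3 = false.
The clause (q8) is unit, so q8 = true.
Branch on q5: set q5 = false.
Branch on q1: set q1 = true.
The clause (q2) is unit, so q2 = true.
The clause (NOT q7) is unit, so q7 = false.
Branch on q4: set q4 = true.
No clause remains; q6 is free.

q1=true,  q2=true,  q3=false,  q4=true,  q5=false,  q6=false,  q7=false,  q8=true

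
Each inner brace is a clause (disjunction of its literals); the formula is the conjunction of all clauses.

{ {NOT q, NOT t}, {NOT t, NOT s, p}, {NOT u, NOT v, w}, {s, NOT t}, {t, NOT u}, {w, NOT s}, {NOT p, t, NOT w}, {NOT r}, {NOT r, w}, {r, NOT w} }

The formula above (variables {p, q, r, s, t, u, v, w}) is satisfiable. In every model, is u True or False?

Suppose u = true.
(t) alone gives t = true.
(NOT q) alone gives q = false.
(s) alone gives s = true.
(p) alone gives p = true.
(w) alone gives w = true.
(NOT r) alone gives r = false.
That conflicts with the unit clause (r).
So every satisfying assignment has u = False.

False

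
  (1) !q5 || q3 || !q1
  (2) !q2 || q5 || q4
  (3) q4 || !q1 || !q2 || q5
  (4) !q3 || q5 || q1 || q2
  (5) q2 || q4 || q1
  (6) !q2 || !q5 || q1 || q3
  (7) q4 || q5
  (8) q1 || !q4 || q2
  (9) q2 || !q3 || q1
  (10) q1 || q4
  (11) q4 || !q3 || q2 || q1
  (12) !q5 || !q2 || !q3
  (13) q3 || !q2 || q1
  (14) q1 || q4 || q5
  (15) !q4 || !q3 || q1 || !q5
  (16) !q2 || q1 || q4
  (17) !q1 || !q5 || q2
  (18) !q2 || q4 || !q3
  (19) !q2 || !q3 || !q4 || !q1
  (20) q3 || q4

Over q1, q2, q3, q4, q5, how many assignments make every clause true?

4

There are 2^5 = 32 truth assignments over (q1, q2, q3, q4, q5).
Split on q5. With q5 = true, the clauses containing q5 are satisfied and !q5 drops from the rest; 0 of the 2^4 = 16 assignments to the other variables satisfy what remains.
With q5 = false, by the same count on the reduced clause set, 4 assignments work.
(One model: q1=F, q2=T, q3=T, q4=T, q5=F.)
Total: 0 + 4 = 4.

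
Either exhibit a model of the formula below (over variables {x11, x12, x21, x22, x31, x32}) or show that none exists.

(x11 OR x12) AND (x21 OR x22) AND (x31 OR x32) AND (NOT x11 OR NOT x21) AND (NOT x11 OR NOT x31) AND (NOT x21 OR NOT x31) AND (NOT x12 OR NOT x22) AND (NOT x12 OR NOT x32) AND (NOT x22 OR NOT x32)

UNSATISFIABLE

Branch on x11: set x11 = true.
(NOT x21) alone gives x21 = false.
(x22) alone gives x22 = true.
(NOT x31) alone gives x31 = false.
(x32) alone gives x32 = true.
That conflicts with the unit clause (NOT x32).
That branch fails; take x11 = false instead.
(x12) alone gives x12 = true.
(NOT x22) alone gives x22 = false.
(x21) alone gives x21 = true.
(NOT x31) alone gives x31 = false.
(x32) alone gives x32 = true.
That conflicts with the unit clause (NOT x32).
Neither x11 = true nor x11 = false works.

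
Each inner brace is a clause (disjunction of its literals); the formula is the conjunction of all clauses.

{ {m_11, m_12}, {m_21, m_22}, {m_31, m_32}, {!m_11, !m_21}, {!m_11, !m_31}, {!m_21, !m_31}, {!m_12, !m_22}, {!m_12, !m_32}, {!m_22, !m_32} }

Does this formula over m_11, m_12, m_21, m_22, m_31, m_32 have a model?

Unsatisfiable

Case m_11 = true:
(!m_21) alone gives m_21 = false.
(m_22) alone gives m_22 = true.
(!m_31) alone gives m_31 = false.
(m_32) alone gives m_32 = true.
That conflicts with the unit clause (!m_32).
That branch fails; take m_11 = false instead.
(m_12) alone gives m_12 = true.
(!m_22) alone gives m_22 = false.
(m_21) alone gives m_21 = true.
(!m_31) alone gives m_31 = false.
(m_32) alone gives m_32 = true.
That conflicts with the unit clause (!m_32).
Neither m_11 = true nor m_11 = false works.
No assignment satisfies every clause.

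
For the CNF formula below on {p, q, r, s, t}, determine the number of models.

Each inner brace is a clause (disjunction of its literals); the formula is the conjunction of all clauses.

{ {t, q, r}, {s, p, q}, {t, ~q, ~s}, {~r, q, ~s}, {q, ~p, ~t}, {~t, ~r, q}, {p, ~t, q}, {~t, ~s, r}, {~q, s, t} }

There are 2^5 = 32 truth assignments over (p, q, r, s, t).
Split on p. With p = 1, the clauses containing p are satisfied and ~p drops from the rest; 4 of the 2^4 = 16 assignments to the other variables satisfy what remains.
With p = 0, by the same count on the reduced clause set, 3 assignments work.
(One model: p=F, q=T, r=F, s=F, t=T.)
Total: 4 + 3 = 7.

7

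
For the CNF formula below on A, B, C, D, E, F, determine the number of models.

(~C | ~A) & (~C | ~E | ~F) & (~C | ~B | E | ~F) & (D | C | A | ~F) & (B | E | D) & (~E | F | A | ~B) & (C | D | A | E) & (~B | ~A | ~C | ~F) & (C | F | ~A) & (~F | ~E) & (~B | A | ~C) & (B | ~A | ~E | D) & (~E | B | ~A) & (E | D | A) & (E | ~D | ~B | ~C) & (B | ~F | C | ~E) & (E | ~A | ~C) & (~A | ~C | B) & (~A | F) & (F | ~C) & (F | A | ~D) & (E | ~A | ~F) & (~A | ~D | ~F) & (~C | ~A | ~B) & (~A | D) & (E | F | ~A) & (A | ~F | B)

There are 2^6 = 64 truth assignments over (A, B, C, D, E, F).
Split on F. With F = 1, the clauses containing F are satisfied and ~F drops from the rest; 1 of the 2^5 = 32 assignments to the other variables satisfy what remains.
With F = 0, by the same count on the reduced clause set, 1 assignment works.
(One model: A=F, B=F, C=F, D=F, E=T, F=F.)
Total: 1 + 1 = 2.

2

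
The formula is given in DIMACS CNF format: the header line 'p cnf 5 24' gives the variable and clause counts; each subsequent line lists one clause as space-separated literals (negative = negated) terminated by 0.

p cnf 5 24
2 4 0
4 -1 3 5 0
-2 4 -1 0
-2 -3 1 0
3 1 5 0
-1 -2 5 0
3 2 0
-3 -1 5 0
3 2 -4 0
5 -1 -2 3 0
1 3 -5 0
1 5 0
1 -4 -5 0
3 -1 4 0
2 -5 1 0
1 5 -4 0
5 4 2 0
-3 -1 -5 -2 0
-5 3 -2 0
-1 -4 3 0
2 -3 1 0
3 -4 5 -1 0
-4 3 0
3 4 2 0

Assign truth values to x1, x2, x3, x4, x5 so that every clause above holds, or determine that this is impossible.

Case x2 = False:
Unit clause (x4) forces x4 = True.
Unit clause (x3) forces x3 = True.
Unit clause (x1) forces x1 = True.
Unit clause (x5) forces x5 = True.
Every clause now holds.

x1: True; x2: False; x3: True; x4: True; x5: True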